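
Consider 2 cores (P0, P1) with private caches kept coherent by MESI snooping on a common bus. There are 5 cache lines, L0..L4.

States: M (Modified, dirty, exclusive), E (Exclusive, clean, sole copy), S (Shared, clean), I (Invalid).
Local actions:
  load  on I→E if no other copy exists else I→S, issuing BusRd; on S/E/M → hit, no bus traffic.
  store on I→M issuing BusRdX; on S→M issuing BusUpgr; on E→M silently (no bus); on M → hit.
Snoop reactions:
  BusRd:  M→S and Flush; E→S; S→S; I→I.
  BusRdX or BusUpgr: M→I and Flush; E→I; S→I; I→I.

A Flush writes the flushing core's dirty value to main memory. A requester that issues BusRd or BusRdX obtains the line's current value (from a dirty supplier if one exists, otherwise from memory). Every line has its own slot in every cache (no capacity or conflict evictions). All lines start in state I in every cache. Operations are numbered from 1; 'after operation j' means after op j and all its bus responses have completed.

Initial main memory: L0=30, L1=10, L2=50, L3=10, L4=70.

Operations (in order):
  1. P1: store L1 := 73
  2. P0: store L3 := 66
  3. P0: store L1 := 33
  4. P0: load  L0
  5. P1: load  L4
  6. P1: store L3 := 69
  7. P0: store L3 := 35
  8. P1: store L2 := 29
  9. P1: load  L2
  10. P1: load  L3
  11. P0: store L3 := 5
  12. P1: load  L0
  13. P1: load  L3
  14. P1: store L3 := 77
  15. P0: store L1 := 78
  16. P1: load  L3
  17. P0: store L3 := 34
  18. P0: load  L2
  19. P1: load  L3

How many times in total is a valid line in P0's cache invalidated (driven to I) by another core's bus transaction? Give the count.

invalidations = 2

step 1: P1: store L1 := 73  ⟶  IM  (L1)  txn=BusRdX  M[L1]=10
step 2: P0: store L3 := 66  ⟶  MI  (L3)  txn=BusRdX  M[L3]=10
step 3: P0: store L1 := 33  ⟶  MI  (L1)  txn=BusRdX+Flush  M[L1]=73
step 4: P0: load  L0  ⟶  EI  (L0)  txn=BusRd  M[L0]=30
step 5: P1: load  L4  ⟶  IE  (L4)  txn=BusRd  M[L4]=70
step 6: P1: store L3 := 69  ⟶  IM  (L3)  txn=BusRdX+Flush  M[L3]=66
step 7: P0: store L3 := 35  ⟶  MI  (L3)  txn=BusRdX+Flush  M[L3]=69
step 8: P1: store L2 := 29  ⟶  IM  (L2)  txn=BusRdX  M[L2]=50
step 9: P1: load  L2  ⟶  IM  (L2)  txn=∅  M[L2]=50
step 10: P1: load  L3  ⟶  SS  (L3)  txn=BusRd+Flush  M[L3]=35
step 11: P0: store L3 := 5  ⟶  MI  (L3)  txn=BusUpgr  M[L3]=35
step 12: P1: load  L0  ⟶  SS  (L0)  txn=BusRd  M[L0]=30
step 13: P1: load  L3  ⟶  SS  (L3)  txn=BusRd+Flush  M[L3]=5
step 14: P1: store L3 := 77  ⟶  IM  (L3)  txn=BusUpgr  M[L3]=5
step 15: P0: store L1 := 78  ⟶  MI  (L1)  txn=∅  M[L1]=73
step 16: P1: load  L3  ⟶  IM  (L3)  txn=∅  M[L3]=5
step 17: P0: store L3 := 34  ⟶  MI  (L3)  txn=BusRdX+Flush  M[L3]=77
step 18: P0: load  L2  ⟶  SS  (L2)  txn=BusRd+Flush  M[L2]=29
step 19: P1: load  L3  ⟶  SS  (L3)  txn=BusRd+Flush  M[L3]=34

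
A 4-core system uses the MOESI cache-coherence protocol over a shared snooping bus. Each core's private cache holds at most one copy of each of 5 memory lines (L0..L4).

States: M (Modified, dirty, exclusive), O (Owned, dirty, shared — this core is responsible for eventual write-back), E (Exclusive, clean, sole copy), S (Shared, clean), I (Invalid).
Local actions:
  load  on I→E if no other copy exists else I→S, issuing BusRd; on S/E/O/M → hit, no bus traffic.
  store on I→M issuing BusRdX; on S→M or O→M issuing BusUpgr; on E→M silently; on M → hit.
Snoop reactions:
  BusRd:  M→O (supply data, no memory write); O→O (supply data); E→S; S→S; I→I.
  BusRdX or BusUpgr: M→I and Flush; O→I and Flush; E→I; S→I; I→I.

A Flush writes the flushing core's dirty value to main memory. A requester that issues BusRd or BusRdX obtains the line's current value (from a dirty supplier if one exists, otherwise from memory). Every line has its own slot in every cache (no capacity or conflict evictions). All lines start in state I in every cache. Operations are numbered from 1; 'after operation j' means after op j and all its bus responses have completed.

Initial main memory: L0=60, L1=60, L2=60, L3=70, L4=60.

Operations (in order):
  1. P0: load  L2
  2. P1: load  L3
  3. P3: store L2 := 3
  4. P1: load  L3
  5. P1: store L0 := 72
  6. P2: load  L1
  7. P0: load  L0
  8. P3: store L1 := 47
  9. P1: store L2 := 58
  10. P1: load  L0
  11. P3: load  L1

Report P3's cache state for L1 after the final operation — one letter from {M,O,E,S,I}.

step 1: P0: load  L2  ⟶  EIII  (L2)  txn=BusRd  M[L2]=60
step 2: P1: load  L3  ⟶  IEII  (L3)  txn=BusRd  M[L3]=70
step 3: P3: store L2 := 3  ⟶  IIIM  (L2)  txn=BusRdX  M[L2]=60
step 4: P1: load  L3  ⟶  IEII  (L3)  txn=∅  M[L3]=70
step 5: P1: store L0 := 72  ⟶  IMII  (L0)  txn=BusRdX  M[L0]=60
step 6: P2: load  L1  ⟶  IIEI  (L1)  txn=BusRd  M[L1]=60
step 7: P0: load  L0  ⟶  SOII  (L0)  txn=BusRd  M[L0]=60
step 8: P3: store L1 := 47  ⟶  IIIM  (L1)  txn=BusRdX  M[L1]=60
step 9: P1: store L2 := 58  ⟶  IMII  (L2)  txn=BusRdX+Flush  M[L2]=3
step 10: P1: load  L0  ⟶  SOII  (L0)  txn=∅  M[L0]=60
step 11: P3: load  L1  ⟶  IIIM  (L1)  txn=∅  M[L1]=60

state = M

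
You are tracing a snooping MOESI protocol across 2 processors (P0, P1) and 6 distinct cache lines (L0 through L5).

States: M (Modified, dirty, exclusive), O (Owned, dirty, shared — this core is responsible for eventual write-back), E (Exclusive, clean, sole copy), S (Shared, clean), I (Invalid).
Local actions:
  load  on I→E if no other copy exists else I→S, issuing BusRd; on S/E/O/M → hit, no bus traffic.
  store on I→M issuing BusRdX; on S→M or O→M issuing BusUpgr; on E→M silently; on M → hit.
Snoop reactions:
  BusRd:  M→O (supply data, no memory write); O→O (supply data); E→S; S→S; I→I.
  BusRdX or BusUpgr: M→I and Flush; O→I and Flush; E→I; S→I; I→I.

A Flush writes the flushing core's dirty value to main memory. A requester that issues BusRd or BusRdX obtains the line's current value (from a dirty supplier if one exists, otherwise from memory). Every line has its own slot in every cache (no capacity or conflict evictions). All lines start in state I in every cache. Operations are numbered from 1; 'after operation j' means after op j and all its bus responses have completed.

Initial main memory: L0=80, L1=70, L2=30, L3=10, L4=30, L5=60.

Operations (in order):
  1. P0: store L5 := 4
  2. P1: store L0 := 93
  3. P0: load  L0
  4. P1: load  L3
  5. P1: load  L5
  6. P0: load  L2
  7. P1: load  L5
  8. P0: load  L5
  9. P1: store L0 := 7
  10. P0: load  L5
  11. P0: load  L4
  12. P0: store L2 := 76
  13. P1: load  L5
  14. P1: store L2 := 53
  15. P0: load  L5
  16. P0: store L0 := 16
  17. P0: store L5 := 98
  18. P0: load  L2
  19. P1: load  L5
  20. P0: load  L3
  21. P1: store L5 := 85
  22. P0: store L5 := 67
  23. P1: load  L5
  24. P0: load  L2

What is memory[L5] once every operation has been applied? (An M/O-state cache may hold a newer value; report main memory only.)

[1] P0: store L5 := 4 | P0:M(4), P1:I | bus: BusRdX
[2] P1: store L0 := 93 | P0:I, P1:M(93) | bus: BusRdX
[3] P0: load  L0 | P0:S(93), P1:O(93) | bus: BusRd
[4] P1: load  L3 | P0:I, P1:E(10) | bus: BusRd
[5] P1: load  L5 | P0:O(4), P1:S(4) | bus: BusRd
[6] P0: load  L2 | P0:E(30), P1:I | bus: BusRd
[7] P1: load  L5 | P0:O(4), P1:S(4) | bus: none
[8] P0: load  L5 | P0:O(4), P1:S(4) | bus: none
[9] P1: store L0 := 7 | P0:I, P1:M(7) | bus: BusUpgr
[10] P0: load  L5 | P0:O(4), P1:S(4) | bus: none
[11] P0: load  L4 | P0:E(30), P1:I | bus: BusRd
[12] P0: store L2 := 76 | P0:M(76), P1:I | bus: none
[13] P1: load  L5 | P0:O(4), P1:S(4) | bus: none
[14] P1: store L2 := 53 | P0:I, P1:M(53) | bus: BusRdX,Flush
[15] P0: load  L5 | P0:O(4), P1:S(4) | bus: none
[16] P0: store L0 := 16 | P0:M(16), P1:I | bus: BusRdX,Flush
[17] P0: store L5 := 98 | P0:M(98), P1:I | bus: BusUpgr
[18] P0: load  L2 | P0:S(53), P1:O(53) | bus: BusRd
[19] P1: load  L5 | P0:O(98), P1:S(98) | bus: BusRd
[20] P0: load  L3 | P0:S(10), P1:S(10) | bus: BusRd
[21] P1: store L5 := 85 | P0:I, P1:M(85) | bus: BusUpgr,Flush
[22] P0: store L5 := 67 | P0:M(67), P1:I | bus: BusRdX,Flush
[23] P1: load  L5 | P0:O(67), P1:S(67) | bus: BusRd
[24] P0: load  L2 | P0:S(53), P1:O(53) | bus: none

memory[L5] = 85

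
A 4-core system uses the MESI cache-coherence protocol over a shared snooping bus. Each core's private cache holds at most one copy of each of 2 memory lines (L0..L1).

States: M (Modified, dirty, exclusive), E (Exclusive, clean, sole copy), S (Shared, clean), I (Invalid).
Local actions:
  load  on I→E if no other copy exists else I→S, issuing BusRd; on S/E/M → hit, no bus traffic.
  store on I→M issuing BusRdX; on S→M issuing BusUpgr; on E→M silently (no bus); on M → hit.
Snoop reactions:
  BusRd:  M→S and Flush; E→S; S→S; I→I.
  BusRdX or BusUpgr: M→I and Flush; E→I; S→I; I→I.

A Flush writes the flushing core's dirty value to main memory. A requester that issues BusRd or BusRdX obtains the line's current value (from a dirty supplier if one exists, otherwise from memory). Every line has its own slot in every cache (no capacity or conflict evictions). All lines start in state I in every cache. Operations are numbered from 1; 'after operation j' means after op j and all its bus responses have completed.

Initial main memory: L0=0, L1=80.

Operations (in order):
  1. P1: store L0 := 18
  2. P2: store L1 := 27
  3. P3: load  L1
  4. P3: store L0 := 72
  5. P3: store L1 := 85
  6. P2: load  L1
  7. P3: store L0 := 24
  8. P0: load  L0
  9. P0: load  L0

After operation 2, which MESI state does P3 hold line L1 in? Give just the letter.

state = I

[1] P1: store L0 := 18 | P0:I, P1:M(18), P2:I, P3:I | bus: BusRdX
[2] P2: store L1 := 27 | P0:I, P1:I, P2:M(27), P3:I | bus: BusRdX
[3] P3: load  L1 | P0:I, P1:I, P2:S(27), P3:S(27) | bus: BusRd,Flush
[4] P3: store L0 := 72 | P0:I, P1:I, P2:I, P3:M(72) | bus: BusRdX,Flush
[5] P3: store L1 := 85 | P0:I, P1:I, P2:I, P3:M(85) | bus: BusUpgr
[6] P2: load  L1 | P0:I, P1:I, P2:S(85), P3:S(85) | bus: BusRd,Flush
[7] P3: store L0 := 24 | P0:I, P1:I, P2:I, P3:M(24) | bus: none
[8] P0: load  L0 | P0:S(24), P1:I, P2:I, P3:S(24) | bus: BusRd,Flush
[9] P0: load  L0 | P0:S(24), P1:I, P2:I, P3:S(24) | bus: none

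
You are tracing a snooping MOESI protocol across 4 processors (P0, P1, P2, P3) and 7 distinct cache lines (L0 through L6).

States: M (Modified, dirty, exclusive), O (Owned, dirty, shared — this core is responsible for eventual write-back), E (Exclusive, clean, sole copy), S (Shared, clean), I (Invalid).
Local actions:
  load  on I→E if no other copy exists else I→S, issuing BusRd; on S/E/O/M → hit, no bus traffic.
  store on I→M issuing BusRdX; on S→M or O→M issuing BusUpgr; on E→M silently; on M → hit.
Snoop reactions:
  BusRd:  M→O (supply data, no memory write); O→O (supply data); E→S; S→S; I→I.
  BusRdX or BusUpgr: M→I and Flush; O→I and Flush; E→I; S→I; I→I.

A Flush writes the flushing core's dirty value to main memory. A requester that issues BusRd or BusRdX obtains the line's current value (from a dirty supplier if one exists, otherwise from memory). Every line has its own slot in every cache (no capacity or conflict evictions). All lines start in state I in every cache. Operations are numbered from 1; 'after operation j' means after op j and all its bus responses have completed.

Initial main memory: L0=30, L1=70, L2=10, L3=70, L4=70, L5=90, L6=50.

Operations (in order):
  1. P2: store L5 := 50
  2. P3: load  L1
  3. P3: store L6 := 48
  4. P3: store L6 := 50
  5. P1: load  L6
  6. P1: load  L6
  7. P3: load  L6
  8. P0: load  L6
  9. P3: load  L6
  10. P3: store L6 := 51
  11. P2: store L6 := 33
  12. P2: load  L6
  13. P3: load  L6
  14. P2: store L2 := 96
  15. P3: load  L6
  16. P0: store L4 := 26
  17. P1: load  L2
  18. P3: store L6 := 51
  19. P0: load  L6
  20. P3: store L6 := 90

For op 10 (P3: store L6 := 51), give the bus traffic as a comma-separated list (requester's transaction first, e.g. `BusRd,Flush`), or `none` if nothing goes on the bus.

bus = BusUpgr

  op1 P2: store L5 := 50 → I/I/M/I on L5; bus BusRdX; mem=90
  op2 P3: load  L1 → I/I/I/E on L1; bus BusRd; mem=70
  op3 P3: store L6 := 48 → I/I/I/M on L6; bus BusRdX; mem=50
  op4 P3: store L6 := 50 → I/I/I/M on L6; bus (none); mem=50
  op5 P1: load  L6 → I/S/I/O on L6; bus BusRd; mem=50
  op6 P1: load  L6 → I/S/I/O on L6; bus (none); mem=50
  op7 P3: load  L6 → I/S/I/O on L6; bus (none); mem=50
  op8 P0: load  L6 → S/S/I/O on L6; bus BusRd; mem=50
  op9 P3: load  L6 → S/S/I/O on L6; bus (none); mem=50
  op10 P3: store L6 := 51 → I/I/I/M on L6; bus BusUpgr; mem=50
  op11 P2: store L6 := 33 → I/I/M/I on L6; bus BusRdX Flush; mem=51
  op12 P2: load  L6 → I/I/M/I on L6; bus (none); mem=51
  op13 P3: load  L6 → I/I/O/S on L6; bus BusRd; mem=51
  op14 P2: store L2 := 96 → I/I/M/I on L2; bus BusRdX; mem=10
  op15 P3: load  L6 → I/I/O/S on L6; bus (none); mem=51
  op16 P0: store L4 := 26 → M/I/I/I on L4; bus BusRdX; mem=70
  op17 P1: load  L2 → I/S/O/I on L2; bus BusRd; mem=10
  op18 P3: store L6 := 51 → I/I/I/M on L6; bus BusUpgr Flush; mem=33
  op19 P0: load  L6 → S/I/I/O on L6; bus BusRd; mem=33
  op20 P3: store L6 := 90 → I/I/I/M on L6; bus BusUpgr; mem=33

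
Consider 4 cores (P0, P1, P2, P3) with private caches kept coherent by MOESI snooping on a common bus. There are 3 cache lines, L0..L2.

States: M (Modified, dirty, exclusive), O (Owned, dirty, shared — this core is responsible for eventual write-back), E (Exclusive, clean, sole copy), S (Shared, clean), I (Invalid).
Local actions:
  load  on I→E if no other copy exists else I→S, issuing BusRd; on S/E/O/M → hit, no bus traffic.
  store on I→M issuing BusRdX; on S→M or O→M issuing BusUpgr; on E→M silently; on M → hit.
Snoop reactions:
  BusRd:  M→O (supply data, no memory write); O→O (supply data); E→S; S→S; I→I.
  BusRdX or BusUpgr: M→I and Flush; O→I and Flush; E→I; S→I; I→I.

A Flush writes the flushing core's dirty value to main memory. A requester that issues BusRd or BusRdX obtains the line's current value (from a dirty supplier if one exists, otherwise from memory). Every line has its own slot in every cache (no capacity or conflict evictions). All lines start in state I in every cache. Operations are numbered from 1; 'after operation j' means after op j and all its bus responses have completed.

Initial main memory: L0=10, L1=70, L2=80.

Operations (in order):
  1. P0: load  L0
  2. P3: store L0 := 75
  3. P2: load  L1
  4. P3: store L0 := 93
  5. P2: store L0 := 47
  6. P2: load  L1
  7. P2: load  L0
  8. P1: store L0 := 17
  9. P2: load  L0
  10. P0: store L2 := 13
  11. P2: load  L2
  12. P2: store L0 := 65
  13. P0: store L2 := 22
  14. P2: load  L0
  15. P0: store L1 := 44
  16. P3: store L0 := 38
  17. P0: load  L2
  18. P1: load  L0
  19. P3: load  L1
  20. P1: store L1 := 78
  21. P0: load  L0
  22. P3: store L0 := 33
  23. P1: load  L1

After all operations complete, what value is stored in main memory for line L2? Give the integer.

[1] P0: load  L0 | P0:E(10), P1:I, P2:I, P3:I | bus: BusRd
[2] P3: store L0 := 75 | P0:I, P1:I, P2:I, P3:M(75) | bus: BusRdX
[3] P2: load  L1 | P0:I, P1:I, P2:E(70), P3:I | bus: BusRd
[4] P3: store L0 := 93 | P0:I, P1:I, P2:I, P3:M(93) | bus: none
[5] P2: store L0 := 47 | P0:I, P1:I, P2:M(47), P3:I | bus: BusRdX,Flush
[6] P2: load  L1 | P0:I, P1:I, P2:E(70), P3:I | bus: none
[7] P2: load  L0 | P0:I, P1:I, P2:M(47), P3:I | bus: none
[8] P1: store L0 := 17 | P0:I, P1:M(17), P2:I, P3:I | bus: BusRdX,Flush
[9] P2: load  L0 | P0:I, P1:O(17), P2:S(17), P3:I | bus: BusRd
[10] P0: store L2 := 13 | P0:M(13), P1:I, P2:I, P3:I | bus: BusRdX
[11] P2: load  L2 | P0:O(13), P1:I, P2:S(13), P3:I | bus: BusRd
[12] P2: store L0 := 65 | P0:I, P1:I, P2:M(65), P3:I | bus: BusUpgr,Flush
[13] P0: store L2 := 22 | P0:M(22), P1:I, P2:I, P3:I | bus: BusUpgr
[14] P2: load  L0 | P0:I, P1:I, P2:M(65), P3:I | bus: none
[15] P0: store L1 := 44 | P0:M(44), P1:I, P2:I, P3:I | bus: BusRdX
[16] P3: store L0 := 38 | P0:I, P1:I, P2:I, P3:M(38) | bus: BusRdX,Flush
[17] P0: load  L2 | P0:M(22), P1:I, P2:I, P3:I | bus: none
[18] P1: load  L0 | P0:I, P1:S(38), P2:I, P3:O(38) | bus: BusRd
[19] P3: load  L1 | P0:O(44), P1:I, P2:I, P3:S(44) | bus: BusRd
[20] P1: store L1 := 78 | P0:I, P1:M(78), P2:I, P3:I | bus: BusRdX,Flush
[21] P0: load  L0 | P0:S(38), P1:S(38), P2:I, P3:O(38) | bus: BusRd
[22] P3: store L0 := 33 | P0:I, P1:I, P2:I, P3:M(33) | bus: BusUpgr
[23] P1: load  L1 | P0:I, P1:M(78), P2:I, P3:I | bus: none

memory[L2] = 80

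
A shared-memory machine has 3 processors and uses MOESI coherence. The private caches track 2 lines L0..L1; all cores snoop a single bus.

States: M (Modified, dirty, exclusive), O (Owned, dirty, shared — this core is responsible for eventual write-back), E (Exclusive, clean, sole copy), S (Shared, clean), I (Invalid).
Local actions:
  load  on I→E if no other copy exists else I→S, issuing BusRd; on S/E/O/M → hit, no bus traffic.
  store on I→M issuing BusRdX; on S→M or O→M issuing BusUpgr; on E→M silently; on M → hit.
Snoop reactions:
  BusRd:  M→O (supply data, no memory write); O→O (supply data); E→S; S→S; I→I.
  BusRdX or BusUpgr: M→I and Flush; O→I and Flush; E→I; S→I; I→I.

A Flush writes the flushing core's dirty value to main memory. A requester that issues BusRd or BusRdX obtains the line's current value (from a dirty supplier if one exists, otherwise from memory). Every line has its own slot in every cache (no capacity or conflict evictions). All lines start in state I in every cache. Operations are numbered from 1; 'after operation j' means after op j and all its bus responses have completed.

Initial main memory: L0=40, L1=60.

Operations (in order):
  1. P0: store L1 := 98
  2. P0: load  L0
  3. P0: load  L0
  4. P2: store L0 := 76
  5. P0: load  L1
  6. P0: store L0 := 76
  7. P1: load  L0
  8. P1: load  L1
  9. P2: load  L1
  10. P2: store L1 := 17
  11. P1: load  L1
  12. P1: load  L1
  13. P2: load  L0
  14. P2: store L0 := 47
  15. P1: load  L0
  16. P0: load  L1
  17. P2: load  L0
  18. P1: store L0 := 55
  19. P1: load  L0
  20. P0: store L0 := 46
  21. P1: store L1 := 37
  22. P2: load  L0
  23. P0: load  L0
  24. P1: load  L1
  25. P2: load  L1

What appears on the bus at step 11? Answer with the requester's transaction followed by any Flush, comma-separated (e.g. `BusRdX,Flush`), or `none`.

bus = BusRd

[1] P0: store L1 := 98 | P0:M(98), P1:I, P2:I | bus: BusRdX
[2] P0: load  L0 | P0:E(40), P1:I, P2:I | bus: BusRd
[3] P0: load  L0 | P0:E(40), P1:I, P2:I | bus: none
[4] P2: store L0 := 76 | P0:I, P1:I, P2:M(76) | bus: BusRdX
[5] P0: load  L1 | P0:M(98), P1:I, P2:I | bus: none
[6] P0: store L0 := 76 | P0:M(76), P1:I, P2:I | bus: BusRdX,Flush
[7] P1: load  L0 | P0:O(76), P1:S(76), P2:I | bus: BusRd
[8] P1: load  L1 | P0:O(98), P1:S(98), P2:I | bus: BusRd
[9] P2: load  L1 | P0:O(98), P1:S(98), P2:S(98) | bus: BusRd
[10] P2: store L1 := 17 | P0:I, P1:I, P2:M(17) | bus: BusUpgr,Flush
[11] P1: load  L1 | P0:I, P1:S(17), P2:O(17) | bus: BusRd
[12] P1: load  L1 | P0:I, P1:S(17), P2:O(17) | bus: none
[13] P2: load  L0 | P0:O(76), P1:S(76), P2:S(76) | bus: BusRd
[14] P2: store L0 := 47 | P0:I, P1:I, P2:M(47) | bus: BusUpgr,Flush
[15] P1: load  L0 | P0:I, P1:S(47), P2:O(47) | bus: BusRd
[16] P0: load  L1 | P0:S(17), P1:S(17), P2:O(17) | bus: BusRd
[17] P2: load  L0 | P0:I, P1:S(47), P2:O(47) | bus: none
[18] P1: store L0 := 55 | P0:I, P1:M(55), P2:I | bus: BusUpgr,Flush
[19] P1: load  L0 | P0:I, P1:M(55), P2:I | bus: none
[20] P0: store L0 := 46 | P0:M(46), P1:I, P2:I | bus: BusRdX,Flush
[21] P1: store L1 := 37 | P0:I, P1:M(37), P2:I | bus: BusUpgr,Flush
[22] P2: load  L0 | P0:O(46), P1:I, P2:S(46) | bus: BusRd
[23] P0: load  L0 | P0:O(46), P1:I, P2:S(46) | bus: none
[24] P1: load  L1 | P0:I, P1:M(37), P2:I | bus: none
[25] P2: load  L1 | P0:I, P1:O(37), P2:S(37) | bus: BusRd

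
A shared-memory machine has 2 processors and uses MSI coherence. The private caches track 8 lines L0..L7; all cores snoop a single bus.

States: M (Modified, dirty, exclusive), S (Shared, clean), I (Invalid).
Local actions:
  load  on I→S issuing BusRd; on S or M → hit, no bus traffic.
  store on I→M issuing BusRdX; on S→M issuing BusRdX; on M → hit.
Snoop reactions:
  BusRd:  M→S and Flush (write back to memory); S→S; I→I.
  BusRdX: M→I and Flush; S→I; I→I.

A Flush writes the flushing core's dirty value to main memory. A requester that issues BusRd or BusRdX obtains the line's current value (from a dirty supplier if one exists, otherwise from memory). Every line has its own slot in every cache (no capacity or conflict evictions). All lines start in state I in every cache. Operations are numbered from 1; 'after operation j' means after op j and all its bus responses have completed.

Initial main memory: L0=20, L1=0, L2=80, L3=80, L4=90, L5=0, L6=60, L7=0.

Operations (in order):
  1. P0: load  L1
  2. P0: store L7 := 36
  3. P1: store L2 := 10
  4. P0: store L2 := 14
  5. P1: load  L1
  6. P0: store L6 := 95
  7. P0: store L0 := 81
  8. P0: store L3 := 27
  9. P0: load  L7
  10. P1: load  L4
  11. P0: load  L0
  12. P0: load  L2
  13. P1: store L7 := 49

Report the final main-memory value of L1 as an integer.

  op1 P0: load  L1 → S/I on L1; bus BusRd; mem=0
  op2 P0: store L7 := 36 → M/I on L7; bus BusRdX; mem=0
  op3 P1: store L2 := 10 → I/M on L2; bus BusRdX; mem=80
  op4 P0: store L2 := 14 → M/I on L2; bus BusRdX Flush; mem=10
  op5 P1: load  L1 → S/S on L1; bus BusRd; mem=0
  op6 P0: store L6 := 95 → M/I on L6; bus BusRdX; mem=60
  op7 P0: store L0 := 81 → M/I on L0; bus BusRdX; mem=20
  op8 P0: store L3 := 27 → M/I on L3; bus BusRdX; mem=80
  op9 P0: load  L7 → M/I on L7; bus (none); mem=0
  op10 P1: load  L4 → I/S on L4; bus BusRd; mem=90
  op11 P0: load  L0 → M/I on L0; bus (none); mem=20
  op12 P0: load  L2 → M/I on L2; bus (none); mem=10
  op13 P1: store L7 := 49 → I/M on L7; bus BusRdX Flush; mem=36

memory[L1] = 0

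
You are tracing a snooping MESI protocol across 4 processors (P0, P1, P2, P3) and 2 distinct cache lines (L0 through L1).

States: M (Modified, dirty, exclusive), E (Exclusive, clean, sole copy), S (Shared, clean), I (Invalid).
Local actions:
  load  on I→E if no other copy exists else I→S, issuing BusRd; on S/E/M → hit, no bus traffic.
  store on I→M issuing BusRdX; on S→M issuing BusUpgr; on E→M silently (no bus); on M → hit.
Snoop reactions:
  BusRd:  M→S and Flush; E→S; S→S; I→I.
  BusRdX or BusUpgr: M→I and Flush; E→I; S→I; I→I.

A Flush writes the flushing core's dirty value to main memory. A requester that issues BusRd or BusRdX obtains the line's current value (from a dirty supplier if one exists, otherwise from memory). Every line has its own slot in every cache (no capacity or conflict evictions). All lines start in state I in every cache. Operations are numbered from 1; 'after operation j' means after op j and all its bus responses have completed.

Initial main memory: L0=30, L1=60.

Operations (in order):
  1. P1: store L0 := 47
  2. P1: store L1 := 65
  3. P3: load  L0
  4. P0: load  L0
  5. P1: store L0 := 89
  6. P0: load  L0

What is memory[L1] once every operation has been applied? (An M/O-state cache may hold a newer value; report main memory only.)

[1] P1: store L0 := 47 | P0:I, P1:M(47), P2:I, P3:I | bus: BusRdX
[2] P1: store L1 := 65 | P0:I, P1:M(65), P2:I, P3:I | bus: BusRdX
[3] P3: load  L0 | P0:I, P1:S(47), P2:I, P3:S(47) | bus: BusRd,Flush
[4] P0: load  L0 | P0:S(47), P1:S(47), P2:I, P3:S(47) | bus: BusRd
[5] P1: store L0 := 89 | P0:I, P1:M(89), P2:I, P3:I | bus: BusUpgr
[6] P0: load  L0 | P0:S(89), P1:S(89), P2:I, P3:I | bus: BusRd,Flush

memory[L1] = 60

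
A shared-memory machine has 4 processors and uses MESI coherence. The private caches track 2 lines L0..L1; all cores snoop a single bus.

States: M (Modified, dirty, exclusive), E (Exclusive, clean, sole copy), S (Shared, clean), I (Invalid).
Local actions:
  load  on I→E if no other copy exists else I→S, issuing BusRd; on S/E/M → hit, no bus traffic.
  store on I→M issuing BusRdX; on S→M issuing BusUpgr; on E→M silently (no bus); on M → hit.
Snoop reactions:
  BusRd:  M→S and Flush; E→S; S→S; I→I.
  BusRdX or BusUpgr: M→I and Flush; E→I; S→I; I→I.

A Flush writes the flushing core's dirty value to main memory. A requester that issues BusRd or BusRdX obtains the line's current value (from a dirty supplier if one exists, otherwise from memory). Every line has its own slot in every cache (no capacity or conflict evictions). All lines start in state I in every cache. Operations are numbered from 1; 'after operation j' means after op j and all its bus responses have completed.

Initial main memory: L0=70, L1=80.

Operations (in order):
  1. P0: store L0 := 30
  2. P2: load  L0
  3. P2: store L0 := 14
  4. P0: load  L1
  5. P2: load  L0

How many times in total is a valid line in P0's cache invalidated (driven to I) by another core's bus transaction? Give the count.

1. P0: store L0 := 30  bus=[BusRdX]  L0: P0=M P1=I P2=I P3=I  mem[L0]=70
2. P2: load  L0  bus=[BusRd,Flush]  L0: P0=S P1=I P2=S P3=I  mem[L0]=30
3. P2: store L0 := 14  bus=[BusUpgr]  L0: P0=I P1=I P2=M P3=I  mem[L0]=30
4. P0: load  L1  bus=[BusRd]  L1: P0=E P1=I P2=I P3=I  mem[L1]=80
5. P2: load  L0  bus=[-]  L0: P0=I P1=I P2=M P3=I  mem[L0]=30

invalidations = 1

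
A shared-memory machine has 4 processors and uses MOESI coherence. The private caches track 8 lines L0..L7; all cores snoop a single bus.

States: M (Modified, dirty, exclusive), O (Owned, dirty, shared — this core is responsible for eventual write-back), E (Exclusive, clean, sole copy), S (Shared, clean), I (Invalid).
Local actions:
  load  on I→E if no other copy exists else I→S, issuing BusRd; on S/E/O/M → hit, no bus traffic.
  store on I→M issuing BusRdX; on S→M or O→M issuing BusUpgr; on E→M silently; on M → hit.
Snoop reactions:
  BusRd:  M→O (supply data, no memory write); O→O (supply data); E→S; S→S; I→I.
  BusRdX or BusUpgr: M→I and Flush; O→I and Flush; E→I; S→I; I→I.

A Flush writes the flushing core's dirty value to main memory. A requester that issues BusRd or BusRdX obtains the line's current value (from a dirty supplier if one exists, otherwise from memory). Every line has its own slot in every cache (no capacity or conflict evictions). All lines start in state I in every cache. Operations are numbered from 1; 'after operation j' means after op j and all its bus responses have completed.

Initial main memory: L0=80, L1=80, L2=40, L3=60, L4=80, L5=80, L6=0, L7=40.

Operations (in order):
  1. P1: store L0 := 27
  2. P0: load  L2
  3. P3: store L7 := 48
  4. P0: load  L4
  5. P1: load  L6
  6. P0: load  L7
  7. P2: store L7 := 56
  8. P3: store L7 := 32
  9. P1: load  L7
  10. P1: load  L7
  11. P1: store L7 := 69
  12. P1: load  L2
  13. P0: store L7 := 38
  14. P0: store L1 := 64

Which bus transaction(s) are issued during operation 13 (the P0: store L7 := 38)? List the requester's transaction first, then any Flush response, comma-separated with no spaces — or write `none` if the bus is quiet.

[1] P1: store L0 := 27 | P0:I, P1:M(27), P2:I, P3:I | bus: BusRdX
[2] P0: load  L2 | P0:E(40), P1:I, P2:I, P3:I | bus: BusRd
[3] P3: store L7 := 48 | P0:I, P1:I, P2:I, P3:M(48) | bus: BusRdX
[4] P0: load  L4 | P0:E(80), P1:I, P2:I, P3:I | bus: BusRd
[5] P1: load  L6 | P0:I, P1:E(0), P2:I, P3:I | bus: BusRd
[6] P0: load  L7 | P0:S(48), P1:I, P2:I, P3:O(48) | bus: BusRd
[7] P2: store L7 := 56 | P0:I, P1:I, P2:M(56), P3:I | bus: BusRdX,Flush
[8] P3: store L7 := 32 | P0:I, P1:I, P2:I, P3:M(32) | bus: BusRdX,Flush
[9] P1: load  L7 | P0:I, P1:S(32), P2:I, P3:O(32) | bus: BusRd
[10] P1: load  L7 | P0:I, P1:S(32), P2:I, P3:O(32) | bus: none
[11] P1: store L7 := 69 | P0:I, P1:M(69), P2:I, P3:I | bus: BusUpgr,Flush
[12] P1: load  L2 | P0:S(40), P1:S(40), P2:I, P3:I | bus: BusRd
[13] P0: store L7 := 38 | P0:M(38), P1:I, P2:I, P3:I | bus: BusRdX,Flush
[14] P0: store L1 := 64 | P0:M(64), P1:I, P2:I, P3:I | bus: BusRdX

bus = BusRdX,Flush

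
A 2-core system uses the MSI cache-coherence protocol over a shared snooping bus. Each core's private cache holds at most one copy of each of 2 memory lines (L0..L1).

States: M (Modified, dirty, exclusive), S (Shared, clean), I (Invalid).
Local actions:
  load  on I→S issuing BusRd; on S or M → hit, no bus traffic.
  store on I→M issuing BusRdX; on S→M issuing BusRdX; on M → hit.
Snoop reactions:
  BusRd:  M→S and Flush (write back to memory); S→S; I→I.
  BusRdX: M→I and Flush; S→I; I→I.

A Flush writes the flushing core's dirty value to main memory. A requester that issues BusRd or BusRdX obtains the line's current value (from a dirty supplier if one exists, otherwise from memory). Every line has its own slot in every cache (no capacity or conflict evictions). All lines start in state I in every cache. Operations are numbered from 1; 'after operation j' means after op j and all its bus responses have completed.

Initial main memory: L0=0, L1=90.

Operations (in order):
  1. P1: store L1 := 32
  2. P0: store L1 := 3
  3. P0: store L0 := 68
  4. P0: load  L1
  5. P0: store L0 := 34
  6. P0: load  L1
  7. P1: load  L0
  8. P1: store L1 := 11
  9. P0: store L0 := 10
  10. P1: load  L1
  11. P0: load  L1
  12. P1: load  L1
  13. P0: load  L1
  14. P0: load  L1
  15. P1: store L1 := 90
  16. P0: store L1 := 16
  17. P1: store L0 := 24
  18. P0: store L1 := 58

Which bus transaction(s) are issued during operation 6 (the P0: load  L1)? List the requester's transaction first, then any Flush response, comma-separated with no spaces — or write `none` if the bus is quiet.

1. P1: store L1 := 32  bus=[BusRdX]  L1: P0=I P1=M  mem[L1]=90
2. P0: store L1 := 3  bus=[BusRdX,Flush]  L1: P0=M P1=I  mem[L1]=32
3. P0: store L0 := 68  bus=[BusRdX]  L0: P0=M P1=I  mem[L0]=0
4. P0: load  L1  bus=[-]  L1: P0=M P1=I  mem[L1]=32
5. P0: store L0 := 34  bus=[-]  L0: P0=M P1=I  mem[L0]=0
6. P0: load  L1  bus=[-]  L1: P0=M P1=I  mem[L1]=32
7. P1: load  L0  bus=[BusRd,Flush]  L0: P0=S P1=S  mem[L0]=34
8. P1: store L1 := 11  bus=[BusRdX,Flush]  L1: P0=I P1=M  mem[L1]=3
9. P0: store L0 := 10  bus=[BusRdX]  L0: P0=M P1=I  mem[L0]=34
10. P1: load  L1  bus=[-]  L1: P0=I P1=M  mem[L1]=3
11. P0: load  L1  bus=[BusRd,Flush]  L1: P0=S P1=S  mem[L1]=11
12. P1: load  L1  bus=[-]  L1: P0=S P1=S  mem[L1]=11
13. P0: load  L1  bus=[-]  L1: P0=S P1=S  mem[L1]=11
14. P0: load  L1  bus=[-]  L1: P0=S P1=S  mem[L1]=11
15. P1: store L1 := 90  bus=[BusRdX]  L1: P0=I P1=M  mem[L1]=11
16. P0: store L1 := 16  bus=[BusRdX,Flush]  L1: P0=M P1=I  mem[L1]=90
17. P1: store L0 := 24  bus=[BusRdX,Flush]  L0: P0=I P1=M  mem[L0]=10
18. P0: store L1 := 58  bus=[-]  L1: P0=M P1=I  mem[L1]=90

bus = none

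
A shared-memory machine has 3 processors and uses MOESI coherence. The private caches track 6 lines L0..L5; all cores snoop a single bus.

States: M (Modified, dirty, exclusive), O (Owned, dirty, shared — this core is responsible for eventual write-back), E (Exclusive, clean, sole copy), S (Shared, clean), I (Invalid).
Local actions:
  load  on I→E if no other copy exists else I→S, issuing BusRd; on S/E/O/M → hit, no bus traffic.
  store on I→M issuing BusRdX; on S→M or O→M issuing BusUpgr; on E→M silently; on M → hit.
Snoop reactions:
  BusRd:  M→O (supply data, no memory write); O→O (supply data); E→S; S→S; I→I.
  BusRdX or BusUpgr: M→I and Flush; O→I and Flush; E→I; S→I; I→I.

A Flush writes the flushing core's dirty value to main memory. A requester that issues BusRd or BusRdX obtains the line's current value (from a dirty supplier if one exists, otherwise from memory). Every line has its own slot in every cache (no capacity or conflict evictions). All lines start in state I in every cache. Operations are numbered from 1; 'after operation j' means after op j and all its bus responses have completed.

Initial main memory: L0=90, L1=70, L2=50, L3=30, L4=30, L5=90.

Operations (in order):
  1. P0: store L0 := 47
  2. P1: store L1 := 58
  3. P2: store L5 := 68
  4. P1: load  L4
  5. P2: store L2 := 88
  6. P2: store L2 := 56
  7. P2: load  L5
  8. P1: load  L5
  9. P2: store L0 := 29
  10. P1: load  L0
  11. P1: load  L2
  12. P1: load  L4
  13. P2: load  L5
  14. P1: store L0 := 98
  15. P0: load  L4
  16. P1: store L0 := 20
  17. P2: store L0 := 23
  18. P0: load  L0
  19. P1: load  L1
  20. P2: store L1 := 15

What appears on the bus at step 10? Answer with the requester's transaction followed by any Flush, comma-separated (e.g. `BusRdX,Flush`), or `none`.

1. P0: store L0 := 47  bus=[BusRdX]  L0: P0=M P1=I P2=I  mem[L0]=90
2. P1: store L1 := 58  bus=[BusRdX]  L1: P0=I P1=M P2=I  mem[L1]=70
3. P2: store L5 := 68  bus=[BusRdX]  L5: P0=I P1=I P2=M  mem[L5]=90
4. P1: load  L4  bus=[BusRd]  L4: P0=I P1=E P2=I  mem[L4]=30
5. P2: store L2 := 88  bus=[BusRdX]  L2: P0=I P1=I P2=M  mem[L2]=50
6. P2: store L2 := 56  bus=[-]  L2: P0=I P1=I P2=M  mem[L2]=50
7. P2: load  L5  bus=[-]  L5: P0=I P1=I P2=M  mem[L5]=90
8. P1: load  L5  bus=[BusRd]  L5: P0=I P1=S P2=O  mem[L5]=90
9. P2: store L0 := 29  bus=[BusRdX,Flush]  L0: P0=I P1=I P2=M  mem[L0]=47
10. P1: load  L0  bus=[BusRd]  L0: P0=I P1=S P2=O  mem[L0]=47
11. P1: load  L2  bus=[BusRd]  L2: P0=I P1=S P2=O  mem[L2]=50
12. P1: load  L4  bus=[-]  L4: P0=I P1=E P2=I  mem[L4]=30
13. P2: load  L5  bus=[-]  L5: P0=I P1=S P2=O  mem[L5]=90
14. P1: store L0 := 98  bus=[BusUpgr,Flush]  L0: P0=I P1=M P2=I  mem[L0]=29
15. P0: load  L4  bus=[BusRd]  L4: P0=S P1=S P2=I  mem[L4]=30
16. P1: store L0 := 20  bus=[-]  L0: P0=I P1=M P2=I  mem[L0]=29
17. P2: store L0 := 23  bus=[BusRdX,Flush]  L0: P0=I P1=I P2=M  mem[L0]=20
18. P0: load  L0  bus=[BusRd]  L0: P0=S P1=I P2=O  mem[L0]=20
19. P1: load  L1  bus=[-]  L1: P0=I P1=M P2=I  mem[L1]=70
20. P2: store L1 := 15  bus=[BusRdX,Flush]  L1: P0=I P1=I P2=M  mem[L1]=58

bus = BusRd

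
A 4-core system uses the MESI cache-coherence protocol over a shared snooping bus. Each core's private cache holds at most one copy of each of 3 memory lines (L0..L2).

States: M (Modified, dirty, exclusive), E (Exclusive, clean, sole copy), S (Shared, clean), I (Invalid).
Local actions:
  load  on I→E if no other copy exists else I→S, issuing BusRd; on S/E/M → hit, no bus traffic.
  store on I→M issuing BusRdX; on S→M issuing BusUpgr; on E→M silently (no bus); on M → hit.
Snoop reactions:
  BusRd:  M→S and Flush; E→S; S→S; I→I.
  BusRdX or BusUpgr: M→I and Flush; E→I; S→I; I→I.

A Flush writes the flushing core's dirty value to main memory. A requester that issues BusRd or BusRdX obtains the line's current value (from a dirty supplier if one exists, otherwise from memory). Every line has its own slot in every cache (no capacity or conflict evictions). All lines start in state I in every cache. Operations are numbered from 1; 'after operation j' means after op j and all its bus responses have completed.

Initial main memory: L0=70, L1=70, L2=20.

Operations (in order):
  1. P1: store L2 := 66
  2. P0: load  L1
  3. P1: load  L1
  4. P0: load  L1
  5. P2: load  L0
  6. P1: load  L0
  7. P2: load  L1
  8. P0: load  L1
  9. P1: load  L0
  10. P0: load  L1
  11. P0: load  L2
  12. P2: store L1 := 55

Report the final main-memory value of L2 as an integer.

step 1: P1: store L2 := 66  ⟶  IMII  (L2)  txn=BusRdX  M[L2]=20
step 2: P0: load  L1  ⟶  EIII  (L1)  txn=BusRd  M[L1]=70
step 3: P1: load  L1  ⟶  SSII  (L1)  txn=BusRd  M[L1]=70
step 4: P0: load  L1  ⟶  SSII  (L1)  txn=∅  M[L1]=70
step 5: P2: load  L0  ⟶  IIEI  (L0)  txn=BusRd  M[L0]=70
step 6: P1: load  L0  ⟶  ISSI  (L0)  txn=BusRd  M[L0]=70
step 7: P2: load  L1  ⟶  SSSI  (L1)  txn=BusRd  M[L1]=70
step 8: P0: load  L1  ⟶  SSSI  (L1)  txn=∅  M[L1]=70
step 9: P1: load  L0  ⟶  ISSI  (L0)  txn=∅  M[L0]=70
step 10: P0: load  L1  ⟶  SSSI  (L1)  txn=∅  M[L1]=70
step 11: P0: load  L2  ⟶  SSII  (L2)  txn=BusRd+Flush  M[L2]=66
step 12: P2: store L1 := 55  ⟶  IIMI  (L1)  txn=BusUpgr  M[L1]=70

memory[L2] = 66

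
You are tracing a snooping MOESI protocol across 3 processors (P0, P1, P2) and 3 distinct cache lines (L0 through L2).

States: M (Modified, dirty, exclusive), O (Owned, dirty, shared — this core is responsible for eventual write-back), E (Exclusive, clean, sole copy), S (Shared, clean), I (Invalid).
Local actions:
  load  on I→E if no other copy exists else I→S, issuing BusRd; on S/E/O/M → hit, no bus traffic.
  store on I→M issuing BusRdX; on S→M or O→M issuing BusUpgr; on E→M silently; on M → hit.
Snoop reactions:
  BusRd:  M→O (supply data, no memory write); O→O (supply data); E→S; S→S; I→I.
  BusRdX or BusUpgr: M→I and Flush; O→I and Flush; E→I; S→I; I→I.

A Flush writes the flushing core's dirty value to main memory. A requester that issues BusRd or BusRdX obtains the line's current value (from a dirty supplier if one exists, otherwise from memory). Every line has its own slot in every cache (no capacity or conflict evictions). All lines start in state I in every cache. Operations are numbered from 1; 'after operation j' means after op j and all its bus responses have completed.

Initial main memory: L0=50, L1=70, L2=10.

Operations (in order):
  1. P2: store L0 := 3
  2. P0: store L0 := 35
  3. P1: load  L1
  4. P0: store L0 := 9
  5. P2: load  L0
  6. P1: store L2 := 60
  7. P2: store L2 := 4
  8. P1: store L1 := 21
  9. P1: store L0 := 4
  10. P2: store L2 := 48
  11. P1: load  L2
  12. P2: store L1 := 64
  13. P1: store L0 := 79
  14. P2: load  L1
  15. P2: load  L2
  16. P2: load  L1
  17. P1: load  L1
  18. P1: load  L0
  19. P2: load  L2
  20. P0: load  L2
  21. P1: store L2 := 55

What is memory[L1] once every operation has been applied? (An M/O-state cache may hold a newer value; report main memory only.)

memory[L1] = 21

  op1 P2: store L0 := 3 → I/I/M on L0; bus BusRdX; mem=50
  op2 P0: store L0 := 35 → M/I/I on L0; bus BusRdX Flush; mem=3
  op3 P1: load  L1 → I/E/I on L1; bus BusRd; mem=70
  op4 P0: store L0 := 9 → M/I/I on L0; bus (none); mem=3
  op5 P2: load  L0 → O/I/S on L0; bus BusRd; mem=3
  op6 P1: store L2 := 60 → I/M/I on L2; bus BusRdX; mem=10
  op7 P2: store L2 := 4 → I/I/M on L2; bus BusRdX Flush; mem=60
  op8 P1: store L1 := 21 → I/M/I on L1; bus (none); mem=70
  op9 P1: store L0 := 4 → I/M/I on L0; bus BusRdX Flush; mem=9
  op10 P2: store L2 := 48 → I/I/M on L2; bus (none); mem=60
  op11 P1: load  L2 → I/S/O on L2; bus BusRd; mem=60
  op12 P2: store L1 := 64 → I/I/M on L1; bus BusRdX Flush; mem=21
  op13 P1: store L0 := 79 → I/M/I on L0; bus (none); mem=9
  op14 P2: load  L1 → I/I/M on L1; bus (none); mem=21
  op15 P2: load  L2 → I/S/O on L2; bus (none); mem=60
  op16 P2: load  L1 → I/I/M on L1; bus (none); mem=21
  op17 P1: load  L1 → I/S/O on L1; bus BusRd; mem=21
  op18 P1: load  L0 → I/M/I on L0; bus (none); mem=9
  op19 P2: load  L2 → I/S/O on L2; bus (none); mem=60
  op20 P0: load  L2 → S/S/O on L2; bus BusRd; mem=60
  op21 P1: store L2 := 55 → I/M/I on L2; bus BusUpgr Flush; mem=48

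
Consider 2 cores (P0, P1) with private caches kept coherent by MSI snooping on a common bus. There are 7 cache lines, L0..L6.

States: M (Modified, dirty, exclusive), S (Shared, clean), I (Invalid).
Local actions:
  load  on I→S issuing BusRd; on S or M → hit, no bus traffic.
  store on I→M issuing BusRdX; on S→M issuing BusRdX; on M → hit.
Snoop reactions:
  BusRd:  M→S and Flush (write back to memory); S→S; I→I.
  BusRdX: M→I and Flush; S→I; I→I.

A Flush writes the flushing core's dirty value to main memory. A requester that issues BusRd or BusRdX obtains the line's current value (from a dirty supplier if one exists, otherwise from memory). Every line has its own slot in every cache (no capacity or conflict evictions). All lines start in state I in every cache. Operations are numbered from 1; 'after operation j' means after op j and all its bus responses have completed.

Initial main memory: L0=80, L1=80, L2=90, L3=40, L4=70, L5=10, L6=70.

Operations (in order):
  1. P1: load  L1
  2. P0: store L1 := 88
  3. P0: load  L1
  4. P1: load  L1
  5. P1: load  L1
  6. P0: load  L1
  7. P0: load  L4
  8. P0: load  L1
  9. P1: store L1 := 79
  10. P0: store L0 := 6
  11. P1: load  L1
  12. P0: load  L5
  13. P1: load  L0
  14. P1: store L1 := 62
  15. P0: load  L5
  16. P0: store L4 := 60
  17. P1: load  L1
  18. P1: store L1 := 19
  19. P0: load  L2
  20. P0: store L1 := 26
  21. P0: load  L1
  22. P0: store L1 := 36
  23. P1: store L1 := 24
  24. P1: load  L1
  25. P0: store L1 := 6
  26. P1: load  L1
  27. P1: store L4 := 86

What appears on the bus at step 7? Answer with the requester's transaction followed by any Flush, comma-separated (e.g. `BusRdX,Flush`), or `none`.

bus = BusRd

  op1 P1: load  L1 → I/S on L1; bus BusRd; mem=80
  op2 P0: store L1 := 88 → M/I on L1; bus BusRdX; mem=80
  op3 P0: load  L1 → M/I on L1; bus (none); mem=80
  op4 P1: load  L1 → S/S on L1; bus BusRd Flush; mem=88
  op5 P1: load  L1 → S/S on L1; bus (none); mem=88
  op6 P0: load  L1 → S/S on L1; bus (none); mem=88
  op7 P0: load  L4 → S/I on L4; bus BusRd; mem=70
  op8 P0: load  L1 → S/S on L1; bus (none); mem=88
  op9 P1: store L1 := 79 → I/M on L1; bus BusRdX; mem=88
  op10 P0: store L0 := 6 → M/I on L0; bus BusRdX; mem=80
  op11 P1: load  L1 → I/M on L1; bus (none); mem=88
  op12 P0: load  L5 → S/I on L5; bus BusRd; mem=10
  op13 P1: load  L0 → S/S on L0; bus BusRd Flush; mem=6
  op14 P1: store L1 := 62 → I/M on L1; bus (none); mem=88
  op15 P0: load  L5 → S/I on L5; bus (none); mem=10
  op16 P0: store L4 := 60 → M/I on L4; bus BusRdX; mem=70
  op17 P1: load  L1 → I/M on L1; bus (none); mem=88
  op18 P1: store L1 := 19 → I/M on L1; bus (none); mem=88
  op19 P0: load  L2 → S/I on L2; bus BusRd; mem=90
  op20 P0: store L1 := 26 → M/I on L1; bus BusRdX Flush; mem=19
  op21 P0: load  L1 → M/I on L1; bus (none); mem=19
  op22 P0: store L1 := 36 → M/I on L1; bus (none); mem=19
  op23 P1: store L1 := 24 → I/M on L1; bus BusRdX Flush; mem=36
  op24 P1: load  L1 → I/M on L1; bus (none); mem=36
  op25 P0: store L1 := 6 → M/I on L1; bus BusRdX Flush; mem=24
  op26 P1: load  L1 → S/S on L1; bus BusRd Flush; mem=6
  op27 P1: store L4 := 86 → I/M on L4; bus BusRdX Flush; mem=60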